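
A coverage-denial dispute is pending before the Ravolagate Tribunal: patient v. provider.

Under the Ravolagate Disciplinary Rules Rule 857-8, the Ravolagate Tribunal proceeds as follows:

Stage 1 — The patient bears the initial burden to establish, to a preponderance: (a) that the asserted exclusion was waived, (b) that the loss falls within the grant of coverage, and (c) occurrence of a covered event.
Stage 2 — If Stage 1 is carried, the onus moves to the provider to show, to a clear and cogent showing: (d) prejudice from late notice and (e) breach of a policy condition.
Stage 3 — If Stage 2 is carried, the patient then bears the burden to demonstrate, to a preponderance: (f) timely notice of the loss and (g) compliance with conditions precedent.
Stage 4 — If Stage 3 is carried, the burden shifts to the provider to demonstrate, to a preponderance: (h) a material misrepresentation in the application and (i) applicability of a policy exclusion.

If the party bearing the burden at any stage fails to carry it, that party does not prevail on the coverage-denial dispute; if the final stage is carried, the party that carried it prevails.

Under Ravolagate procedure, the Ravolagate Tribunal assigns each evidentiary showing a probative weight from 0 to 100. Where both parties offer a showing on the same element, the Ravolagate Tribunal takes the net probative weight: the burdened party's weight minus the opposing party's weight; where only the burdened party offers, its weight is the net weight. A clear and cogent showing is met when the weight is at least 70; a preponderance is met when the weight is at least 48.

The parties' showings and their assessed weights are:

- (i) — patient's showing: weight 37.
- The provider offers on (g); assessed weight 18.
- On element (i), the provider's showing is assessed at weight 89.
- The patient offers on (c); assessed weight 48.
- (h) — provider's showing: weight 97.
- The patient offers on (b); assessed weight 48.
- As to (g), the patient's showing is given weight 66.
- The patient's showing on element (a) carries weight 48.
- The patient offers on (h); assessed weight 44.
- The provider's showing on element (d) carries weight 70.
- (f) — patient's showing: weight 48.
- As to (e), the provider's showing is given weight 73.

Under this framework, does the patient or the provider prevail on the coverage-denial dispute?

Stage 1 (patient, a preponderance, weight is at least 48): (a) 48 ≥ 48 — meets; (b) 48 ≥ 48 — meets; (c) 48 ≥ 48 — meets.
  The patient carries Stage 1; the provider now bears the burden.
Stage 2 (provider, a clear and cogent showing, weight is at least 70): (d) 70 ≥ 70 — meets; (e) 73 ≥ 70 — meets.
  Stage 2 carried; the burden shifts to the patient.
Stage 3 (patient, a preponderance, weight is at least 48): (f) 48 ≥ 48 — meets; (g) net 66−18=48 ≥ 48 — meets.
  All elements met. The burden passes to the provider.
Stage 4 (provider, a preponderance, weight is at least 48): (h) net 97−44=53 ≥ 48 — meets; (i) net 89−37=52 ≥ 48 — meets.
  Stage 4 carried; the final stage is satisfied.
Every stage carried; the provider prevails.

provider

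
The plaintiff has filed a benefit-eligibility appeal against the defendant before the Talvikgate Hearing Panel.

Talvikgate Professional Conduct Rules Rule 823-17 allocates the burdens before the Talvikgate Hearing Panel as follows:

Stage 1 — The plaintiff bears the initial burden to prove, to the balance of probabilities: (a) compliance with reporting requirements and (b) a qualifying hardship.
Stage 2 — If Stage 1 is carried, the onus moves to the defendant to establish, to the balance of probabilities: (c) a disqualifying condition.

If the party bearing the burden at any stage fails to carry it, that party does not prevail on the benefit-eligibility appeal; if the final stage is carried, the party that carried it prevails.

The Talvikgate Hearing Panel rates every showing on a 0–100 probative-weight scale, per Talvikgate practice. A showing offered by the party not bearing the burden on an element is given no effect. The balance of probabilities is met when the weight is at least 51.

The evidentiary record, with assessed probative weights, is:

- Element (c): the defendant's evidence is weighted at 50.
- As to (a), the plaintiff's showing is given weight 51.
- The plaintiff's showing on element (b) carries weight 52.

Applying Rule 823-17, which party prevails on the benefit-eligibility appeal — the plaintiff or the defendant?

plaintiff

Stage 1 (plaintiff, the balance of probabilities, weight is at least 51): (a) 51 ≥ 51 — meets; (b) 52 ≥ 51 — meets.
  Stage 1 carried; the burden shifts to the defendant.
Stage 2 (defendant, the balance of probabilities, weight is at least 51): (c) 50 < 51 — fails.
  Not every element is met, so the defendant fails to carry Stage 2.
So the plaintiff prevails.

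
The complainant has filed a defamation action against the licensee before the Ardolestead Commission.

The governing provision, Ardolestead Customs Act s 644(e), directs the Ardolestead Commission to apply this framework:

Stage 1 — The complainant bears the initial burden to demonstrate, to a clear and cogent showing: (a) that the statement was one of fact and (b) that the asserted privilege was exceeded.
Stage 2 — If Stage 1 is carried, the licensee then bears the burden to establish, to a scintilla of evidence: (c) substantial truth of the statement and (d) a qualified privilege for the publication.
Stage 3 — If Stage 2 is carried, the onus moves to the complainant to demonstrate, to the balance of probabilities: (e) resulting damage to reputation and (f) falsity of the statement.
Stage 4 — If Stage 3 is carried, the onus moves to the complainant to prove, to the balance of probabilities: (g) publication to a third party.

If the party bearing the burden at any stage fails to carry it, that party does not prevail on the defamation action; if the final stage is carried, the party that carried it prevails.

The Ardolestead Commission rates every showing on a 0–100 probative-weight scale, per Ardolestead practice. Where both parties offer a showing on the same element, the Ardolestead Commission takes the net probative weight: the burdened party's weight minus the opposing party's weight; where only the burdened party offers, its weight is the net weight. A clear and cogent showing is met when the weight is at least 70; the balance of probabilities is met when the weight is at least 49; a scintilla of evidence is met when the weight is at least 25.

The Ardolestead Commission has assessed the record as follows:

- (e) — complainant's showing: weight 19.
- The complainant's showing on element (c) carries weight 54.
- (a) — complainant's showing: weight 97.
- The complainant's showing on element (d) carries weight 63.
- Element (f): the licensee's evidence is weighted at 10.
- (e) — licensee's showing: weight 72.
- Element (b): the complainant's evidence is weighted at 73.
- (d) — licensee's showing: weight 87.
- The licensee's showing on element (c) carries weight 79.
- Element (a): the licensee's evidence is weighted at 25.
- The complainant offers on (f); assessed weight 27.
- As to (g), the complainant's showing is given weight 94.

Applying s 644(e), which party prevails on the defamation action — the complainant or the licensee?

complainant

Stage 1 — burden on complainant; standard: a clear and cogent showing (weight is at least 70).
    (a): 97 − 25 = 72 ≥ 70 [met]
    (b): 73 ≥ 70 [met]
  The complainant carries Stage 1; the licensee now bears the burden.
Stage 2 — burden on licensee; standard: a scintilla of evidence (weight is at least 25).
    (c): 79 − 54 = 25 ≥ 25 [met]
    (d): 87 − 63 = 24 < 25 [not met]
  Stage 2 not carried; the licensee fails its burden.
The complainant prevails.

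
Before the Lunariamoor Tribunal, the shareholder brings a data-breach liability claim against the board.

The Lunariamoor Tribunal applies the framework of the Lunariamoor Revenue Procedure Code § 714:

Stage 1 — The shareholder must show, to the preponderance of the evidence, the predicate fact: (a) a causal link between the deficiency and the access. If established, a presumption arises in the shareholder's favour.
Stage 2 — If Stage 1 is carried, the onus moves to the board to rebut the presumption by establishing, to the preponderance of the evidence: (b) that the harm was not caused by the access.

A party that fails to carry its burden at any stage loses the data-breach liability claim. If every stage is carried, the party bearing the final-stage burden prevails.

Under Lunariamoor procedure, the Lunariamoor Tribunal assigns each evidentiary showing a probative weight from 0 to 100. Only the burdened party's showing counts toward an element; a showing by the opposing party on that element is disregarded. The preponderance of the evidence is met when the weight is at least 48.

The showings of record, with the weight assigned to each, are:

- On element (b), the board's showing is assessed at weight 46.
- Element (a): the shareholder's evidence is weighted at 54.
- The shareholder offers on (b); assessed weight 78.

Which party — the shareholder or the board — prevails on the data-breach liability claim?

At Stage 1 the shareholder must meet the preponderance of the evidence (weight is at least 48): on (a) the weight is 54, ≥ 48, so (a) meets the standard.
  Stage 1 is satisfied; the onus moves to the board.
At Stage 2 the board must meet the preponderance of the evidence (weight is at least 48): on (b) the weight is 46 (the shareholder's 78 is given no effect), < 48, so (b) does not meet the standard.
  The board does not carry Stage 2.
So the shareholder prevails.

shareholder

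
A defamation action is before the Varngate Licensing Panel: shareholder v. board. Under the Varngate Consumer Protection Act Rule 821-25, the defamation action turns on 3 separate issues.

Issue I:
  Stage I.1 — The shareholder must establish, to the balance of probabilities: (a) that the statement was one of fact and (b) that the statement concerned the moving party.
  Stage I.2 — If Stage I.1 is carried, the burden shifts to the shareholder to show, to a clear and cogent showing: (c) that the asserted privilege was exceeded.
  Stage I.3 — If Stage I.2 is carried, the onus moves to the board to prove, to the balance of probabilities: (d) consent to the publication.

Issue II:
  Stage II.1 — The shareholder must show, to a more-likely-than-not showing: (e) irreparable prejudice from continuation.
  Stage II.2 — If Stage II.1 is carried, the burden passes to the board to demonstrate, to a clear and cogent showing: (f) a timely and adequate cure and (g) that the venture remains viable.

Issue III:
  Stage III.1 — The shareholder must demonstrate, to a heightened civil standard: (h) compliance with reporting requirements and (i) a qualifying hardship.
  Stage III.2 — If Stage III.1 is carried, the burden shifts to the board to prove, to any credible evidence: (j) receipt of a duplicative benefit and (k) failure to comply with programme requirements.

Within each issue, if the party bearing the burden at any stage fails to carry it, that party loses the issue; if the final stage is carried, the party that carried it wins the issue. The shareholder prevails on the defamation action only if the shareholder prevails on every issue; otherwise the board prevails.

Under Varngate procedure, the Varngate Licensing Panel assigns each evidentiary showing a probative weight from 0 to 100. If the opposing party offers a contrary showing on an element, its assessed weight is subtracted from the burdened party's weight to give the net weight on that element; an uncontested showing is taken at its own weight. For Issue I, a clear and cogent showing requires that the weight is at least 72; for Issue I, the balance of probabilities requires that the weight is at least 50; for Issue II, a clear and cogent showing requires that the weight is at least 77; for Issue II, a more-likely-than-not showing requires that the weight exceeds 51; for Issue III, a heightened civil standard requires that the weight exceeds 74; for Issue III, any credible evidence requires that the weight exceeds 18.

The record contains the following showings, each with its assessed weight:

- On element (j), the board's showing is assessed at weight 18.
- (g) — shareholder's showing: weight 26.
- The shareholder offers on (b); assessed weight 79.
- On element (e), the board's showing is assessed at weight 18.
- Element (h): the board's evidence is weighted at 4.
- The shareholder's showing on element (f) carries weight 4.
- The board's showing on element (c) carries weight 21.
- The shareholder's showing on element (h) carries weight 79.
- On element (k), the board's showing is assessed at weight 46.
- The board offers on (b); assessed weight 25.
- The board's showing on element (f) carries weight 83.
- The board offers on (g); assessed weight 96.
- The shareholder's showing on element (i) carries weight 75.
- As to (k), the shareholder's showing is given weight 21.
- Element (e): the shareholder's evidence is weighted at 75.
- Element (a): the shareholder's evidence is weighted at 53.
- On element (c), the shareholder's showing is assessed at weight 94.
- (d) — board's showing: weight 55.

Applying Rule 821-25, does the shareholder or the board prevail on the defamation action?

— Issue I —
Stage I.1 (shareholder, the balance of probabilities, weight is at least 50): (a) 53 ≥ 50 — meets; (b) net 79−25=54 ≥ 50 — meets.
  All elements met. The shareholder retains the burden for Stage I.2.
Stage I.2 (shareholder, a clear and cogent showing, weight is at least 72): (c) net 94−21=73 ≥ 72 — meets.
  All elements met. The burden passes to the board.
Stage I.3 (board, the balance of probabilities, weight is at least 50): (d) 55 ≥ 50 — meets.
  All elements met at the final stage.
All stages carried — the board prevails on this issue.
— Issue II —
Stage II.1 (shareholder, a more-likely-than-not showing, weight exceeds 51): (e) net 75−18=57 > 51 — meets.
  Stage II.1 carried; the burden shifts to the board.
Stage II.2 (board, a clear and cogent showing, weight is at least 77): (f) net 83−4=79 ≥ 77 — meets; (g) net 96−26=70 < 77 — fails.
  Not every element is met, so the board fails to carry Stage II.2.
So the shareholder prevails on this issue.
— Issue III —
At Stage III.1 the shareholder must meet a heightened civil standard (weight exceeds 74): on (h) the weight is 79 less the opposing 4 gives net 75, which does exceed 74, so (h) meets the standard; on (i) the weight is 75, > 74, so (i) meets the standard.
  Stage III.1 is satisfied; the onus moves to the board.
At Stage III.2 the board must meet any credible evidence (weight exceeds 18): on (j) the weight is 18, which does not exceed 18, so (j) does not meet the standard; on (k) the weight is 46 less the opposing 21 gives net 25, which does exceed 18, so (k) meets the standard.
  Stage III.2 not carried; the board fails its burden.
So the shareholder prevails on this issue.
Per-issue: Issue I → board; Issue II → shareholder; Issue III → shareholder. The shareholder must prevail on every issue; overall, the board prevails.

board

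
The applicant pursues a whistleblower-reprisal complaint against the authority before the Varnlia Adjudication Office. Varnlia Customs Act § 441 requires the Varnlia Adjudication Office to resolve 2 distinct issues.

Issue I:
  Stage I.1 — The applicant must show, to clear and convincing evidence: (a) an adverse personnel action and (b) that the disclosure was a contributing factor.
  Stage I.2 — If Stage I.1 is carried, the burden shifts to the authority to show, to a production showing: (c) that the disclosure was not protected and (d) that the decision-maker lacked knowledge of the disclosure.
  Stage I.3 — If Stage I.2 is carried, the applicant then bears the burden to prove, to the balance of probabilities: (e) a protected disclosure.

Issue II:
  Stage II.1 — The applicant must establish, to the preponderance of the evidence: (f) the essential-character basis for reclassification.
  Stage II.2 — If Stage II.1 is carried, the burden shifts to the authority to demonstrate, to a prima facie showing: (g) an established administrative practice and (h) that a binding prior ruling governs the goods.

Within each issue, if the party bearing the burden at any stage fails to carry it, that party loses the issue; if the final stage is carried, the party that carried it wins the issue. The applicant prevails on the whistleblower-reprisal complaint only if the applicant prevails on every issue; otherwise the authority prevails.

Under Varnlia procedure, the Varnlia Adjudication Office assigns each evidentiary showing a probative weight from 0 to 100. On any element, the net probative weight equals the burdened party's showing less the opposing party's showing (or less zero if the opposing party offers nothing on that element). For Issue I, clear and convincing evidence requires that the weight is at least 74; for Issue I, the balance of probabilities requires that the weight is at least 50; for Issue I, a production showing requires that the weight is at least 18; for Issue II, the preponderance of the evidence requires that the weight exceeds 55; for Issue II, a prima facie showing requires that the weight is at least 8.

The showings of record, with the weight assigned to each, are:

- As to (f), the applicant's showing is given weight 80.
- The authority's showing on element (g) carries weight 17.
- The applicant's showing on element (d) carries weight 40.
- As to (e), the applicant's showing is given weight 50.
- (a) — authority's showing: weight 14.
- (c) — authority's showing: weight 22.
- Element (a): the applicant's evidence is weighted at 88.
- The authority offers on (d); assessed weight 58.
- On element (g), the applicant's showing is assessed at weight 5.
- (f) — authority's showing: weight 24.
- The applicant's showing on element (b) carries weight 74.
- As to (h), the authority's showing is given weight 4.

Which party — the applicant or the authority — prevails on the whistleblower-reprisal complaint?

— Issue I —
Stage I.1 (applicant, clear and convincing evidence, weight is at least 74): (a) net 88−14=74 ≥ 74 — meets; (b) 74 ≥ 74 — meets.
  Stage I.1 carried; the burden shifts to the authority.
Stage I.2 (authority, a production showing, weight is at least 18): (c) 22 ≥ 18 — meets; (d) net 58−40=18 ≥ 18 — meets.
  All elements met. The burden passes to the applicant.
Stage I.3 (applicant, the balance of probabilities, weight is at least 50): (e) 50 ≥ 50 — meets.
  Stage I.3 carried; the final stage is satisfied.
Every stage carried; the applicant prevails on this issue.
— Issue II —
At Stage II.1 the applicant must meet the preponderance of the evidence (weight exceeds 55): on (f) the weight is 80 less the opposing 24 gives net 56, which does exceed 55, so (f) meets the standard.
  Stage II.1 is satisfied; the onus moves to the authority.
At Stage II.2 the authority must meet a prima facie showing (weight is at least 8): on (g) the weight is 17 less the opposing 5 gives net 12, which does reach 8, so (g) meets the standard; on (h) the weight is 4, < 8, so (h) does not meet the standard.
  The authority does not carry Stage II.2.
So the applicant prevails on this issue.
Per-issue: Issue I → applicant; Issue II → applicant. The applicant must prevail on every issue; overall, the applicant prevails.

applicant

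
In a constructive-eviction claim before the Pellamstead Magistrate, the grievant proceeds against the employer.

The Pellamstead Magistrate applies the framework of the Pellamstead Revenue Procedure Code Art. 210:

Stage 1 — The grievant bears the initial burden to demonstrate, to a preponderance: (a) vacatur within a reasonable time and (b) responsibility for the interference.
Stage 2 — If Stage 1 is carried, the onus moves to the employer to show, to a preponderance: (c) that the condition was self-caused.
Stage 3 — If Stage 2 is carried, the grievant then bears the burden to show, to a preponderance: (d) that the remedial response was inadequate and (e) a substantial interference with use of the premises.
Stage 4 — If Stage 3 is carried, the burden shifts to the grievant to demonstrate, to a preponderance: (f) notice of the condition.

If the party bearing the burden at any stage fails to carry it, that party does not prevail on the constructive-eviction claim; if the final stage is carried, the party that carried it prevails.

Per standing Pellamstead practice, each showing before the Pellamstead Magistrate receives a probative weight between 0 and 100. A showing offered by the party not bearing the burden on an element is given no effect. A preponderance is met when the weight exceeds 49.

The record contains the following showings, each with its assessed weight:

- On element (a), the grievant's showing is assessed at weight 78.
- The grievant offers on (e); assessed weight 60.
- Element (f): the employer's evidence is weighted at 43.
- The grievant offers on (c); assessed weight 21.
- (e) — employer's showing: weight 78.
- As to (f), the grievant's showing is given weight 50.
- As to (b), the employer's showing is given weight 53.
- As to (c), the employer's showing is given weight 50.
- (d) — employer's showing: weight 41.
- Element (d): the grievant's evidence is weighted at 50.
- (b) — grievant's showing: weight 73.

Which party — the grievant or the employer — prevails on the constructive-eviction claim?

At Stage 1 the grievant must meet a preponderance (weight exceeds 49): on (a) the weight is 78, which does exceed 49, so (a) meets the standard; on (b) the weight is 73 (the employer's 53 is given no effect), > 49, so (b) meets the standard.
  Stage 1 carried; the burden shifts to the employer.
At Stage 2 the employer must meet a preponderance (weight exceeds 49): on (c) the weight is 50 (the grievant's 21 is given no effect), which does exceed 49, so (c) meets the standard.
  Stage 2 is satisfied; the onus moves to the grievant.
At Stage 3 the grievant must meet a preponderance (weight exceeds 49): on (d) the weight is 50 (the employer's 41 is given no effect), which does exceed 49, so (d) meets the standard; on (e) the weight is 60 (the employer's 78 is given no effect), which does exceed 49, so (e) meets the standard.
  All elements met. The grievant retains the burden for Stage 4.
At Stage 4 the grievant must meet a preponderance (weight exceeds 49): on (f) the weight is 50 (the employer's 43 is given no effect), which does exceed 49, so (f) meets the standard.
  Stage 4 carried; the final stage is satisfied.
With every stage satisfied, the grievant prevails.

grievant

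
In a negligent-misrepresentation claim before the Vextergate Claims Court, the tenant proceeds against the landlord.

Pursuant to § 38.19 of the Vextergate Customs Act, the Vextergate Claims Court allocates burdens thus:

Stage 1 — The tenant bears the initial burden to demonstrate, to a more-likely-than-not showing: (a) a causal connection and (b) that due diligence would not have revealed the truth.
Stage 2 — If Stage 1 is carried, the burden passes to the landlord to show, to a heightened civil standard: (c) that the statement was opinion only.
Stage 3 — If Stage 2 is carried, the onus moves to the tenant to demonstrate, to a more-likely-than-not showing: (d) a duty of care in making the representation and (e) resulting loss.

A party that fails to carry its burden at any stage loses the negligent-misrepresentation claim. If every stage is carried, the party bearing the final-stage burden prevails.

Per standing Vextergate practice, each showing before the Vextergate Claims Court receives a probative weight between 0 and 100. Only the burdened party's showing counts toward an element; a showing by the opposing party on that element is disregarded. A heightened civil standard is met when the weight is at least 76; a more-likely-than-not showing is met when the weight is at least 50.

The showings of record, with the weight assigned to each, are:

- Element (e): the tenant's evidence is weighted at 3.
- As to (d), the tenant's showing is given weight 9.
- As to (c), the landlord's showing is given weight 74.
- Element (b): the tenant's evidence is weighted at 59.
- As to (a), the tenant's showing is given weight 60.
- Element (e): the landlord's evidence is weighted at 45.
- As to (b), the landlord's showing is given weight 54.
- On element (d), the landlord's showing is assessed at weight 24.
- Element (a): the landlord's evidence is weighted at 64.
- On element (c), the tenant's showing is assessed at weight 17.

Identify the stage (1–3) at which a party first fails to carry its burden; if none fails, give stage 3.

At Stage 1 the tenant must meet a more-likely-than-not showing (weight is at least 50): on (a) the weight is 60 (the landlord's 64 is given no effect), ≥ 50, so (a) meets the standard; on (b) the weight is 59 (the landlord's 54 is given no effect), ≥ 50, so (b) meets the standard.
  All elements met. The burden passes to the landlord.
At Stage 2 the landlord must meet a heightened civil standard (weight is at least 76): on (c) the weight is 74 (the tenant's 17 is given no effect), which does not reach 76, so (c) does not meet the standard.
  Not every element is met, so the landlord fails to carry Stage 2.
The tenant prevails.

stage 2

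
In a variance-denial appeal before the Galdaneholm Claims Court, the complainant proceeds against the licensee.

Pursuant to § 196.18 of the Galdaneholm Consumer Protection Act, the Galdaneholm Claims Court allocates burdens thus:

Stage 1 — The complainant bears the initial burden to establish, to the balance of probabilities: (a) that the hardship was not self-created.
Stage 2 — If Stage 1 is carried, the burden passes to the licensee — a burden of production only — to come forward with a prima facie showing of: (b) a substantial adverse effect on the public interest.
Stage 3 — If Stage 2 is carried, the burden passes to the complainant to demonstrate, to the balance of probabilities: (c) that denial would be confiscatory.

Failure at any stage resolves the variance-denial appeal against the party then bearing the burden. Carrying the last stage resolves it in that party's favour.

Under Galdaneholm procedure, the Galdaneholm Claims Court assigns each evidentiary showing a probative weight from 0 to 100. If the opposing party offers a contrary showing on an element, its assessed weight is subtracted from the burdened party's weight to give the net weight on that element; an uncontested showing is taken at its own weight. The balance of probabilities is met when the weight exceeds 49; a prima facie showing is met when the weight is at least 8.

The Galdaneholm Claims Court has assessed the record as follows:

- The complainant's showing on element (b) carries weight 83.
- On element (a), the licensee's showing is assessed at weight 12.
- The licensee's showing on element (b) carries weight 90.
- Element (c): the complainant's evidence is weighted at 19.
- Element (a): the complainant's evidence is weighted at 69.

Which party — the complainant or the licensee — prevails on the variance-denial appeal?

Stage 1 — burden on complainant; standard: the balance of probabilities (weight exceeds 49).
    (a): 69 − 12 = 57 > 49 [met]
  All elements met. The burden passes to the licensee.
Stage 2 — burden on licensee; standard: a prima facie showing (weight is at least 8).
    (b): 90 − 83 = 7 < 8 [not met]
  The licensee does not carry Stage 2.
The analysis ends at Stage 2; the complainant prevails.

complainant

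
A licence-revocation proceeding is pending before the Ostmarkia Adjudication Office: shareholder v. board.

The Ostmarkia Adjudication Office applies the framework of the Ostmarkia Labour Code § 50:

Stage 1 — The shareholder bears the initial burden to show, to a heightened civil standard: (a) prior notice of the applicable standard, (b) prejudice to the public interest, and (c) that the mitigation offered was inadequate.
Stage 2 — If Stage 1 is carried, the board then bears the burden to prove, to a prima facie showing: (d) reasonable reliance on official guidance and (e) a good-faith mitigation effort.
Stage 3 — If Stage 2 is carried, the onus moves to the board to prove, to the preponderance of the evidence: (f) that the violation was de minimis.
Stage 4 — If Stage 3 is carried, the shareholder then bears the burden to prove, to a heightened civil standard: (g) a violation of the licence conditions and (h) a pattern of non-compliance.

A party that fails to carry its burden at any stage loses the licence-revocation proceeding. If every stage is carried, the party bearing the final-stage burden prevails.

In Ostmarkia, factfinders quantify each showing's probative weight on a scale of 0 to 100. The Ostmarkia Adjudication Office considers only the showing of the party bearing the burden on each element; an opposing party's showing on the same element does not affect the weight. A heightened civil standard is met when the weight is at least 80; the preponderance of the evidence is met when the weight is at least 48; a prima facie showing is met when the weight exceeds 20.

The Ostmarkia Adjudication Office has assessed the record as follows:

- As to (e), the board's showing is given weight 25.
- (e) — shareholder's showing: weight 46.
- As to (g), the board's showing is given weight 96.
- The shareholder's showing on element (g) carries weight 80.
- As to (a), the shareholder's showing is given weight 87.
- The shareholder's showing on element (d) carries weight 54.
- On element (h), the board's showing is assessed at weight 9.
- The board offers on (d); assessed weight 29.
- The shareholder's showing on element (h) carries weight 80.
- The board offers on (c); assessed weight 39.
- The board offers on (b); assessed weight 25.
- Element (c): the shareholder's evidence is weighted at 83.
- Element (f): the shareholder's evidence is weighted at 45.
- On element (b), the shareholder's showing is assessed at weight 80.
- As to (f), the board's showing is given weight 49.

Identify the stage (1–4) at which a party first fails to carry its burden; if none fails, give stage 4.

Stage 1 — burden on shareholder; standard: a heightened civil standard (weight is at least 80).
    (a): 87 ≥ 80 [met]
    (b): 80 (board's 25 disregarded) ≥ 80 [met]
    (c): 83 (board's 39 disregarded) ≥ 80 [met]
  The shareholder carries Stage 1; the board now bears the burden.
Stage 2 — burden on board; standard: a prima facie showing (weight exceeds 20).
    (d): 29 (shareholder's 54 disregarded) > 20 [met]
    (e): 25 (shareholder's 46 disregarded) > 20 [met]
  Stage 2 is satisfied; the board continues to bear the burden.
Stage 3 — burden on board; standard: the preponderance of the evidence (weight is at least 48).
    (f): 49 (shareholder's 45 disregarded) ≥ 48 [met]
  The board carries Stage 3; the shareholder now bears the burden.
Stage 4 — burden on shareholder; standard: a heightened civil standard (weight is at least 80).
    (g): 80 (board's 96 disregarded) ≥ 80 [met]
    (h): 80 (board's 9 disregarded) ≥ 80 [met]
  All elements met at the final stage.
All stages carried — the shareholder prevails.

stage 4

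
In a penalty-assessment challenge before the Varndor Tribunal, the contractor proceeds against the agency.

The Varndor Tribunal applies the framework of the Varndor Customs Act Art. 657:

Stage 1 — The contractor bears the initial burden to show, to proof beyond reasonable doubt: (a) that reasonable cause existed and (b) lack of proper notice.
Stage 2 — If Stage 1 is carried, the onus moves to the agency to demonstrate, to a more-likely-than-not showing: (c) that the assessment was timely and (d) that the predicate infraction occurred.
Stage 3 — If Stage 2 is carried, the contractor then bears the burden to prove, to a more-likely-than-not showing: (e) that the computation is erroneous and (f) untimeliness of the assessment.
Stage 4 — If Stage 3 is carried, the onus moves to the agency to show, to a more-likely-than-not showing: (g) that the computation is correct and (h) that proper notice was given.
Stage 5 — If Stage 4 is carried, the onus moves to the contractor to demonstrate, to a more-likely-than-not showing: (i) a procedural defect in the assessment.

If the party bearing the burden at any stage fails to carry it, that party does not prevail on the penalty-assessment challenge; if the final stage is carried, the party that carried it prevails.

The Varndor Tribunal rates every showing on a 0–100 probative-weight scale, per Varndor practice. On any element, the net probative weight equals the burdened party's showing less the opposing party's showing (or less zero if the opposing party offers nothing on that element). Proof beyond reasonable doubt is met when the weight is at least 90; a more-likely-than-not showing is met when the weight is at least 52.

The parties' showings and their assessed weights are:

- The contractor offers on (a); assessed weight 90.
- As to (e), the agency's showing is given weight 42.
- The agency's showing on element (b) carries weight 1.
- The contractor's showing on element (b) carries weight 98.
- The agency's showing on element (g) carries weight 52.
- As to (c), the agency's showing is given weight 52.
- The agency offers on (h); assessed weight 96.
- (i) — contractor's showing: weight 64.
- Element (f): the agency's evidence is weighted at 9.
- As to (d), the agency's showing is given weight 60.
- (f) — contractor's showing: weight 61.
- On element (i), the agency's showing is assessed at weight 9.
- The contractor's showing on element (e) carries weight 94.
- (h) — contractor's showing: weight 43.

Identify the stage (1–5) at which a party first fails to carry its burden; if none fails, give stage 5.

stage 5

At Stage 1 the contractor must meet proof beyond reasonable doubt (weight is at least 90): on (a) the weight is 90, ≥ 90, so (a) meets the standard; on (b) the weight is 98 less the opposing 1 gives net 97, ≥ 90, so (b) meets the standard.
  All elements met. The burden passes to the agency.
At Stage 2 the agency must meet a more-likely-than-not showing (weight is at least 52): on (c) the weight is 52, ≥ 52, so (c) meets the standard; on (d) the weight is 60, ≥ 52, so (d) meets the standard.
  All elements met. The burden passes to the contractor.
At Stage 3 the contractor must meet a more-likely-than-not showing (weight is at least 52): on (e) the weight is 94 less the opposing 42 gives net 52, ≥ 52, so (e) meets the standard; on (f) the weight is 61 less the opposing 9 gives net 52, ≥ 52, so (f) meets the standard.
  Stage 3 is satisfied; the onus moves to the agency.
At Stage 4 the agency must meet a more-likely-than-not showing (weight is at least 52): on (g) the weight is 52, ≥ 52, so (g) meets the standard; on (h) the weight is 96 less the opposing 43 gives net 53, ≥ 52, so (h) meets the standard.
  All elements met. The burden passes to the contractor.
At Stage 5 the contractor must meet a more-likely-than-not showing (weight is at least 52): on (i) the weight is 64 less the opposing 9 gives net 55, ≥ 52, so (i) meets the standard.
  All elements met at the final stage.
All stages carried — the contractor prevails.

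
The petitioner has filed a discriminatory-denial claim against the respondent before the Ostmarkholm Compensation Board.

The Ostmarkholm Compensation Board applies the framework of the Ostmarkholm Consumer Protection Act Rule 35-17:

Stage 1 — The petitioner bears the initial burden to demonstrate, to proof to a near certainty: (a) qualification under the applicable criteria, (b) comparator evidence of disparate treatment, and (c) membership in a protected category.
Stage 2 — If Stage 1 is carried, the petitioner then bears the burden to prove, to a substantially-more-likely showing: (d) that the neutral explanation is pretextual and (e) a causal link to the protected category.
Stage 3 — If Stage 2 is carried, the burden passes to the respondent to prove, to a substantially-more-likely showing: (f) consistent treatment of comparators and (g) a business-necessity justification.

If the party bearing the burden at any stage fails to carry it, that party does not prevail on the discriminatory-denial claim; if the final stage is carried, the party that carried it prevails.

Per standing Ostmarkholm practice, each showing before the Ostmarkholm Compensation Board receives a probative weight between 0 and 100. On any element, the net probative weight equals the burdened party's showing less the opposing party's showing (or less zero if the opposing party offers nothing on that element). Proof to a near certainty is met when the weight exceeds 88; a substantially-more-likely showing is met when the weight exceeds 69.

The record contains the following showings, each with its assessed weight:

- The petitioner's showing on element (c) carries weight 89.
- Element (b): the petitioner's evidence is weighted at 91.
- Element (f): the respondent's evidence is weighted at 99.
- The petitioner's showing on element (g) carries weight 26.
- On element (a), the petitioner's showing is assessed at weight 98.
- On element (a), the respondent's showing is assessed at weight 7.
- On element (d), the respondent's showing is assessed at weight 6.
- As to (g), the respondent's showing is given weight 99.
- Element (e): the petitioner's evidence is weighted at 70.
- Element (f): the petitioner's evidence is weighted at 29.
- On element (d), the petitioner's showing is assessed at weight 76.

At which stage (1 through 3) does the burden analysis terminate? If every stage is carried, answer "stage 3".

stage 3

At Stage 1 the petitioner must meet proof to a near certainty (weight exceeds 88): on (a) the weight is 98 less the opposing 7 gives net 91, which does exceed 88, so (a) meets the standard; on (b) the weight is 91, which does exceed 88, so (b) meets the standard; on (c) the weight is 89, which does exceed 88, so (c) meets the standard.
  Stage 1 carried; the burden remains with the petitioner.
At Stage 2 the petitioner must meet a substantially-more-likely showing (weight exceeds 69): on (d) the weight is 76 less the opposing 6 gives net 70, which does exceed 69, so (d) meets the standard; on (e) the weight is 70, > 69, so (e) meets the standard.
  Stage 2 is satisfied; the onus moves to the respondent.
At Stage 3 the respondent must meet a substantially-more-likely showing (weight exceeds 69): on (f) the weight is 99 less the opposing 29 gives net 70, which does exceed 69, so (f) meets the standard; on (g) the weight is 99 less the opposing 26 gives net 73, which does exceed 69, so (g) meets the standard.
  All elements met at the final stage.
Every stage carried; the respondent prevails.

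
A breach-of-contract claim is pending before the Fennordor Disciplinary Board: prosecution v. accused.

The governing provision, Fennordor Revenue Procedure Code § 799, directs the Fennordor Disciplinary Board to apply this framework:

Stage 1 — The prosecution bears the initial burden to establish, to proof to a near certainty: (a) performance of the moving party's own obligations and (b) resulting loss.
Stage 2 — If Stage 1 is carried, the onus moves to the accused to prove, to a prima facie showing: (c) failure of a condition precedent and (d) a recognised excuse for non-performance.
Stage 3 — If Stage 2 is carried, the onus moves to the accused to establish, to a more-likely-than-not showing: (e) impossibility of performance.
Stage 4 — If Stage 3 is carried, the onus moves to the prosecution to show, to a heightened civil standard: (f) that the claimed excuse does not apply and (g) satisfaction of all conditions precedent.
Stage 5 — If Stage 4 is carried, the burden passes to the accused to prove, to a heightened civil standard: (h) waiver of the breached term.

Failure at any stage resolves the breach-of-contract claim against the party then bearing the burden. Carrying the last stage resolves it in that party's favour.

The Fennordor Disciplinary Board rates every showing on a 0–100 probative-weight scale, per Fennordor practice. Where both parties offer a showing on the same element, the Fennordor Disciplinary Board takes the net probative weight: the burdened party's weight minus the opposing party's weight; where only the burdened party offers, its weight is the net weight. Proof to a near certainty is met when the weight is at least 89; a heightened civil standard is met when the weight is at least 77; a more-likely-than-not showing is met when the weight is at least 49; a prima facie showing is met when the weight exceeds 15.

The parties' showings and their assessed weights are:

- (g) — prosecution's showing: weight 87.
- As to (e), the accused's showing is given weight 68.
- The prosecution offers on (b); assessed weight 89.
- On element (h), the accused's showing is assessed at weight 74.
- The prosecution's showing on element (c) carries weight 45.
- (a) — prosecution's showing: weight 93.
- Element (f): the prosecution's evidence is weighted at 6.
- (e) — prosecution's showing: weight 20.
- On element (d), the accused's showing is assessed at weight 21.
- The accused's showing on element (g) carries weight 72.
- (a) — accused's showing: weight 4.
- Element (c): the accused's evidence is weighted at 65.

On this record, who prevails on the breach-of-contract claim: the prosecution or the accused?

At Stage 1 the prosecution must meet proof to a near certainty (weight is at least 89): on (a) the weight is 93 less the opposing 4 gives net 89, ≥ 89, so (a) meets the standard; on (b) the weight is 89, ≥ 89, so (b) meets the standard.
  Stage 1 carried; the burden shifts to the accused.
At Stage 2 the accused must meet a prima facie showing (weight exceeds 15): on (c) the weight is 65 less the opposing 45 gives net 20, which does exceed 15, so (c) meets the standard; on (d) the weight is 21, > 15, so (d) meets the standard.
  Stage 2 carried; the burden remains with the accused.
At Stage 3 the accused must meet a more-likely-than-not showing (weight is at least 49): on (e) the weight is 68 less the opposing 20 gives net 48, which does not reach 49, so (e) does not meet the standard.
  Not every element is met, so the accused fails to carry Stage 3.
So the prosecution prevails.

prosecution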